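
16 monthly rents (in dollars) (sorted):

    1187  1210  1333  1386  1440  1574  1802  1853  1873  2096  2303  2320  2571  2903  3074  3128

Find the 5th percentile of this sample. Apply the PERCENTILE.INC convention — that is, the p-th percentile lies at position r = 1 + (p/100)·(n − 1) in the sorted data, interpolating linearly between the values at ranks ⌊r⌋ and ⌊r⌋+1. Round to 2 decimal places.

1204.25

n = 16.
r = 1 + (5/100)·(16 − 1) = 1 + 0.75 = 1.75.
Rank 1 is 1187 and rank 2 is 1210.
Interpolate: 1187 + 0.75·(1210 − 1187) = 1187 + 0.75·23 = 1204.25.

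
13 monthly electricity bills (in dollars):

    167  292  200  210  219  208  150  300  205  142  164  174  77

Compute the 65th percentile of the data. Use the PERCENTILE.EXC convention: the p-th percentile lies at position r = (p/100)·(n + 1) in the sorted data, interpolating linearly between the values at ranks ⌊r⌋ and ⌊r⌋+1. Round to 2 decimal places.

Sorted: 77, 142, 150, 164, 167, 174, 200, 205, 208, 210, 219, 292, 300.
n = 13.
r = (65/100)·(13 + 1) = 9.1.
Rank 9 is 208 and rank 10 is 210.
Interpolate: 208 + 0.1·(210 − 208) = 208 + 0.1·2 = 208.2.

208.20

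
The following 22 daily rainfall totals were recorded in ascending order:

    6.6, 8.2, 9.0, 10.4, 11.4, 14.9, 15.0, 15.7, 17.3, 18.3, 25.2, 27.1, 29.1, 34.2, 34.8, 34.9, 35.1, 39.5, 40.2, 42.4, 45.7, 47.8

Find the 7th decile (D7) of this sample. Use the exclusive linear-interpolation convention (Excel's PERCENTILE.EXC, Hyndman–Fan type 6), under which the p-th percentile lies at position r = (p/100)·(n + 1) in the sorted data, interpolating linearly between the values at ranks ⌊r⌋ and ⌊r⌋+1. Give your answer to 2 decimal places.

34.92

n = 22.
r = (70/100)·(22 + 1) = 16.1.
Rank 16 is 34.9 and rank 17 is 35.1.
Interpolate: 34.9 + 0.1·(35.1 − 34.9) = 34.9 + 0.1·0.2 = 34.92.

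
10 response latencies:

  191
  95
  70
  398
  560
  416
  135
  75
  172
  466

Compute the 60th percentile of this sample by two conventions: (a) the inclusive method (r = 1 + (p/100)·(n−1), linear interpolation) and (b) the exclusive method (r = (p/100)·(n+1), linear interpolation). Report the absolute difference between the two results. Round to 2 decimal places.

Sorted: 70, 75, 95, 135, 172, 191, 398, 416, 466, 560.
n = 10.
(a) r = 6.4; between ranks 6 (191) and 7 (398): 273.8.
(b) r = 6.6; between ranks 6 (191) and 7 (398): 315.2.
|273.8 − 315.2| = 41.4.

41.40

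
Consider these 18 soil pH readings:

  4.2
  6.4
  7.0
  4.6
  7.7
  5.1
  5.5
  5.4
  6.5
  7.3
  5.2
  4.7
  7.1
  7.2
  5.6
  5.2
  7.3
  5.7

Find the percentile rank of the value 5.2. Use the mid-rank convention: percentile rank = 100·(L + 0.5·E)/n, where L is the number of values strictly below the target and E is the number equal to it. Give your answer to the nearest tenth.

27.8

Sorted: 4.2, 4.6, 4.7, 5.1, 5.2, 5.2, 5.4, 5.5, 5.6, 5.7, 6.4, 6.5, 7.0, 7.1, 7.2, 7.3, 7.3, 7.7.
Count below 5.2: L = 4; count equal: E = 2; n = 18.
Percentile rank = 100·(4 + 0.5·2)/18 = 100·5/18 = 27.78.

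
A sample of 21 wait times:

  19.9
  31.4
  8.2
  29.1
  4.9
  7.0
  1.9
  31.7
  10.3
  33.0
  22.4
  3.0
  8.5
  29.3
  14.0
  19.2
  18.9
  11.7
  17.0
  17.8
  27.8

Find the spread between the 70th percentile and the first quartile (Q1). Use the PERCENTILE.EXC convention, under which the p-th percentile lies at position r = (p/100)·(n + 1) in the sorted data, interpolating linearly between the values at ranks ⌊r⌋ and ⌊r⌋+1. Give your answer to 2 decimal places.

16.21

Sorted: 1.9, 3.0, 4.9, 7.0, 8.2, 8.5, 10.3, 11.7, 14.0, 17.0, 17.8, 18.9, 19.2, 19.9, 22.4, 27.8, 29.1, 29.3, 31.4, 31.7, 33.0.
n = 21.
P25: r = 5.5; ranks 5–6 are 8.2, 8.5; interpolating gives 8.35.
P70: r = 15.4; ranks 15–16 are 22.4, 27.8; interpolating gives 24.56.
Difference: 24.56 − 8.35 = 16.21.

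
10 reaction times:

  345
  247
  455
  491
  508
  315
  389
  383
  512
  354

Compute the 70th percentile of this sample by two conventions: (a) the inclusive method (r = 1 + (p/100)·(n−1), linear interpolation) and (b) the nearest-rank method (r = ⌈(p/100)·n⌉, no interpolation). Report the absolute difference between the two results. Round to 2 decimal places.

10.80

Sorted: 247, 315, 345, 354, 383, 389, 455, 491, 508, 512.
n = 10.
(a) r = 7.3; between ranks 7 (455) and 8 (491): 465.8.
(b) the nearest-rank method: rank 7 → 455.
|465.8 − 455| = 10.8.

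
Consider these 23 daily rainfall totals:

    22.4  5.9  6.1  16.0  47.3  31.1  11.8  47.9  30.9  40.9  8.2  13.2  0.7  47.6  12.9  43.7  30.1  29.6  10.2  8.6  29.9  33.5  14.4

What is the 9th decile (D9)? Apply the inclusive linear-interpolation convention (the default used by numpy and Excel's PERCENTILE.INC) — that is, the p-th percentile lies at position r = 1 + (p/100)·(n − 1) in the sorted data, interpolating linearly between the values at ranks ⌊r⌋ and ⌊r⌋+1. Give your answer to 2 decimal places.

Sorted: 0.7, 5.9, 6.1, 8.2, 8.6, 10.2, 11.8, 12.9, 13.2, 14.4, 16.0, 22.4, 29.6, 29.9, 30.1, 30.9, 31.1, 33.5, 40.9, 43.7, 47.3, 47.6, 47.9.
n = 23.
r = 1 + (90/100)·(23 − 1) = 1 + 19.8 = 20.8.
Rank 20 is 43.7 and rank 21 is 47.3.
Interpolate: 43.7 + 0.8·(47.3 − 43.7) = 43.7 + 0.8·3.6 = 46.58.

46.58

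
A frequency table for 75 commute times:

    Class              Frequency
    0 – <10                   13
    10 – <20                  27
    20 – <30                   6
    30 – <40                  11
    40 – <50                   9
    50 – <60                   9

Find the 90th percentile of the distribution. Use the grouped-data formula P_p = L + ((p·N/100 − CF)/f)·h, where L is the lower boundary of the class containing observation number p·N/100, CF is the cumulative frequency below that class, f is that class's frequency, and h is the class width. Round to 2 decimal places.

N = 75; target position k = 90/100 · 75 = 67.5.
Cumulative frequencies: 13, 40, 46, 57, 66, 75.
Observation 67.5 falls in the class 50 – <60.
L = 50, CF = 66, f = 9, h = 10.
P90 = 50 + ((67.5 − 66)/9)·10 = 50 + 1.66667 = 51.6667.

51.67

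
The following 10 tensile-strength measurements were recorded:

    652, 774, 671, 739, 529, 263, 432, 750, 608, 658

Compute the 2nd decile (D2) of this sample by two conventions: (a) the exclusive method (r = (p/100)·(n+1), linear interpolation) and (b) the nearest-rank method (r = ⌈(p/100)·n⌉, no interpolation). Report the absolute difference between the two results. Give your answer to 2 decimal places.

Sorted: 263, 432, 529, 608, 652, 658, 671, 739, 750, 774.
n = 10.
(a) r = 2.2; between ranks 2 (432) and 3 (529): 451.4.
(b) the nearest-rank method: rank 2 → 432.
|451.4 − 432| = 19.4.

19.40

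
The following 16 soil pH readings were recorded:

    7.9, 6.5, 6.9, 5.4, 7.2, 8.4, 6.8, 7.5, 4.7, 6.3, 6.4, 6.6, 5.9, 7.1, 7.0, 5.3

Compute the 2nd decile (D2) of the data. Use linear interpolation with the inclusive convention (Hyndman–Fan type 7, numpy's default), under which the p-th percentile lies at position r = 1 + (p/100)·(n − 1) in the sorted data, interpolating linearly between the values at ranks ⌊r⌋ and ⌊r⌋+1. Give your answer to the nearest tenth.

5.9

Sorted: 4.7, 5.3, 5.4, 5.9, 6.3, 6.4, 6.5, 6.6, 6.8, 6.9, 7.0, 7.1, 7.2, 7.5, 7.9, 8.4.
n = 16.
r = 1 + (20/100)·(16 − 1) = 1 + 3 = 4.
r is an integer, so P20 is the value at rank 4: 5.9.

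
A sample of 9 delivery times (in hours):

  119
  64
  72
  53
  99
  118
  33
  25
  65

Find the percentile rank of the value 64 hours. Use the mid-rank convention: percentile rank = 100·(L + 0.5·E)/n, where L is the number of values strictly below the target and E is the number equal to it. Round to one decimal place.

Sorted: 25, 33, 53, 64, 65, 72, 99, 118, 119.
Count below 64: L = 3; count equal: E = 1; n = 9.
Percentile rank = 100·(3 + 0.5·1)/9 = 100·3.5/9 = 38.89.

38.9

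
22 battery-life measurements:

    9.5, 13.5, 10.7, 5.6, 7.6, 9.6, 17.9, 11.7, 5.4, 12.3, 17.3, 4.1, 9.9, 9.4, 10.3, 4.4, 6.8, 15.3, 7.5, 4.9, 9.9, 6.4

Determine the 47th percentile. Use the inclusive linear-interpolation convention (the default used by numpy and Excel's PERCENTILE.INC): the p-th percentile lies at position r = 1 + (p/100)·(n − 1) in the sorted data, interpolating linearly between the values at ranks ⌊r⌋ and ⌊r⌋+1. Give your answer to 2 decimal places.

Sorted: 4.1, 4.4, 4.9, 5.4, 5.6, 6.4, 6.8, 7.5, 7.6, 9.4, 9.5, 9.6, 9.9, 9.9, 10.3, 10.7, 11.7, 12.3, 13.5, 15.3, 17.3, 17.9.
n = 22.
r = 1 + (47/100)·(22 − 1) = 1 + 9.87 = 10.87.
Rank 10 is 9.4 and rank 11 is 9.5.
Interpolate: 9.4 + 0.87·(9.5 − 9.4) = 9.4 + 0.87·0.1 = 9.487.

9.49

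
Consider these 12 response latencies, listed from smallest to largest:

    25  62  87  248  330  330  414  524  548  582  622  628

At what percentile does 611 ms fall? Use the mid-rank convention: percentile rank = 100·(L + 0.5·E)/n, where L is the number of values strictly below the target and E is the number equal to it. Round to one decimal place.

Count below 611: L = 10; count equal: E = 0; n = 12.
Percentile rank = 100·(10 + 0.5·0)/12 = 100·10/12 = 83.33.

83.3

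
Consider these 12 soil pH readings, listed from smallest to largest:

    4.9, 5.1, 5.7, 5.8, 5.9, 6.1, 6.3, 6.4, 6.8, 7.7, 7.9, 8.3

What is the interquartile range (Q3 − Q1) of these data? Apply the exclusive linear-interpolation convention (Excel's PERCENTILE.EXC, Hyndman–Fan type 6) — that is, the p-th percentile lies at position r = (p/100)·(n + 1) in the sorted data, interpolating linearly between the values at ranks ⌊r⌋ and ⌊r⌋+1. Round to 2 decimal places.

1.75

n = 12.
P25: r = 3.25; ranks 3–4 are 5.7, 5.8; interpolating gives 5.725.
P75: r = 9.75; ranks 9–10 are 6.8, 7.7; interpolating gives 7.475.
Difference: 7.475 − 5.725 = 1.75.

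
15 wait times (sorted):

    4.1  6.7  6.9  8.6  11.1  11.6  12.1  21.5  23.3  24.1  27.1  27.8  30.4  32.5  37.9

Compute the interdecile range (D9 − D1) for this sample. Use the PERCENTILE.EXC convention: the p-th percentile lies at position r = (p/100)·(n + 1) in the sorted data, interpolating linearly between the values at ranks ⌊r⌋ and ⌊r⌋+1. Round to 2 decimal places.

n = 15.
P10: r = 1.6; ranks 1–2 are 4.1, 6.7; interpolating gives 5.66.
P90: r = 14.4; ranks 14–15 are 32.5, 37.9; interpolating gives 34.66.
Difference: 34.66 − 5.66 = 29.

29.00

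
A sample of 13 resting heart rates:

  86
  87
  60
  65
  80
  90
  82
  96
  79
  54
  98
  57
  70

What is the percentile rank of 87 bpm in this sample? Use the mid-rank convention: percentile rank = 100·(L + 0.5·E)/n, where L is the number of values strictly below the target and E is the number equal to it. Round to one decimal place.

Sorted: 54, 57, 60, 65, 70, 79, 80, 82, 86, 87, 90, 96, 98.
Count below 87: L = 9; count equal: E = 1; n = 13.
Percentile rank = 100·(9 + 0.5·1)/13 = 100·9.5/13 = 73.08.

73.1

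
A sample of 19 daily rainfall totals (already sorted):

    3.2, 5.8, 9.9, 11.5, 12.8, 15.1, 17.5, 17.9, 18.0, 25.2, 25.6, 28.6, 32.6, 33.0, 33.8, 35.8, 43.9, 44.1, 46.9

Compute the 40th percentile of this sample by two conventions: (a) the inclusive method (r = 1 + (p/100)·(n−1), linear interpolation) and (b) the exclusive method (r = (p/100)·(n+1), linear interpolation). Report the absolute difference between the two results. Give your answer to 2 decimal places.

n = 19.
(a) r = 8.2; between ranks 8 (17.9) and 9 (18.0): 17.92.
(b) r = 8 → value at rank 8 = 17.9.
|17.92 − 17.9| = 0.02.

0.02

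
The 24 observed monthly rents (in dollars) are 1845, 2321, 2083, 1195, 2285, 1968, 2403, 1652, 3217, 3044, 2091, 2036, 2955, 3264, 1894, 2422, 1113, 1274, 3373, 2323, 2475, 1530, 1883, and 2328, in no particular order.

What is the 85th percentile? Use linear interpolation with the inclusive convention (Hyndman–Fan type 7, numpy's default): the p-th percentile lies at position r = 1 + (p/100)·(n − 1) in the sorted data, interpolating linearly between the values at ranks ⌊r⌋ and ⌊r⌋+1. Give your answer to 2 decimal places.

3003.95

Sorted: 1113, 1195, 1274, 1530, 1652, 1845, 1883, 1894, 1968, 2036, 2083, 2091, 2285, 2321, 2323, 2328, 2403, 2422, 2475, 2955, 3044, 3217, 3264, 3373.
n = 24.
r = 1 + (85/100)·(24 − 1) = 1 + 19.55 = 20.55.
Rank 20 is 2955 and rank 21 is 3044.
Interpolate: 2955 + 0.55·(3044 − 2955) = 2955 + 0.55·89 = 3003.95.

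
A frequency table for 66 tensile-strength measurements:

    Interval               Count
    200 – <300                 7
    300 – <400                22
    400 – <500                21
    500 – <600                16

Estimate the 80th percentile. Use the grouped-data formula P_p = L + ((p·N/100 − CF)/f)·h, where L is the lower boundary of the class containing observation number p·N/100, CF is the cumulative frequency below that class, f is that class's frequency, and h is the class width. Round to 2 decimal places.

N = 66; target position k = 80/100 · 66 = 52.8.
Cumulative frequencies: 7, 29, 50, 66.
Observation 52.8 falls in the class 500 – <600.
L = 500, CF = 50, f = 16, h = 100.
P80 = 500 + ((52.8 − 50)/16)·100 = 500 + 17.5 = 517.5.

517.50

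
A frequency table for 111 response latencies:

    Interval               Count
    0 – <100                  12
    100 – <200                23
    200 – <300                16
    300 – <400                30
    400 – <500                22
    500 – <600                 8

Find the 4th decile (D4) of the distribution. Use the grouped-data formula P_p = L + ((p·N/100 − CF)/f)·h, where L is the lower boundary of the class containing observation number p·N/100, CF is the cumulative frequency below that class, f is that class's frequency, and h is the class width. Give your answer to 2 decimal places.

258.75

N = 111; target position k = 40/100 · 111 = 44.4.
Cumulative frequencies: 12, 35, 51, 81, 103, 111.
Observation 44.4 falls in the class 200 – <300.
L = 200, CF = 35, f = 16, h = 100.
P40 = 200 + ((44.4 − 35)/16)·100 = 200 + 58.75 = 258.75.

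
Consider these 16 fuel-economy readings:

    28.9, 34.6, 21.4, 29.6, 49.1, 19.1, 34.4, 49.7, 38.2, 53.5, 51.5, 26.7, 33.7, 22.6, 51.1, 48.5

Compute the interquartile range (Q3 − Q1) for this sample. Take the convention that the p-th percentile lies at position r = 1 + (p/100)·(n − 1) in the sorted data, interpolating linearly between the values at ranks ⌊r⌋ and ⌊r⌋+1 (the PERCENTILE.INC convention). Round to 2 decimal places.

20.90

Sorted: 19.1, 21.4, 22.6, 26.7, 28.9, 29.6, 33.7, 34.4, 34.6, 38.2, 48.5, 49.1, 49.7, 51.1, 51.5, 53.5.
n = 16.
P25: r = 4.75; ranks 4–5 are 26.7, 28.9; interpolating gives 28.35.
P75: r = 12.25; ranks 12–13 are 49.1, 49.7; interpolating gives 49.25.
Difference: 49.25 − 28.35 = 20.9.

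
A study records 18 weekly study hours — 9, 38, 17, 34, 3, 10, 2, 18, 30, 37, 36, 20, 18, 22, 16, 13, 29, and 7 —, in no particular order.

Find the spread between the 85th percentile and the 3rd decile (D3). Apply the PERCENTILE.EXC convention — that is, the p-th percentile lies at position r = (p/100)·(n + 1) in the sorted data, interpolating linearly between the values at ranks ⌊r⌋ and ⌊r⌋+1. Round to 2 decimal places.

24.05

Sorted: 2, 3, 7, 9, 10, 13, 16, 17, 18, 18, 20, 22, 29, 30, 34, 36, 37, 38.
n = 18.
P30: r = 5.7; ranks 5–6 are 10, 13; interpolating gives 12.1.
P85: r = 16.15; ranks 16–17 are 36, 37; interpolating gives 36.15.
Difference: 36.15 − 12.1 = 24.05.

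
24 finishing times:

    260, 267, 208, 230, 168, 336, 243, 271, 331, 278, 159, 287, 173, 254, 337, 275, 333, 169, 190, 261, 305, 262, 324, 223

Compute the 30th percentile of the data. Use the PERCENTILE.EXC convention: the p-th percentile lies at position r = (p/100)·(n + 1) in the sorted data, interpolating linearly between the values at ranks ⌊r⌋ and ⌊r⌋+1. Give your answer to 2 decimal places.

Sorted: 159, 168, 169, 173, 190, 208, 223, 230, 243, 254, 260, 261, 262, 267, 271, 275, 278, 287, 305, 324, 331, 333, 336, 337.
n = 24.
r = (30/100)·(24 + 1) = 7.5.
Rank 7 is 223 and rank 8 is 230.
Interpolate: 223 + 0.5·(230 − 223) = 223 + 0.5·7 = 226.5.

226.50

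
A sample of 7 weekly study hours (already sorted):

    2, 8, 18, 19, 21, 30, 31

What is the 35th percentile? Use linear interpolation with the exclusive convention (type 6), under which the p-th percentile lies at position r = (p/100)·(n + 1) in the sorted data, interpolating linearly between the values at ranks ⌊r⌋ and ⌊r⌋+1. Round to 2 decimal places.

n = 7.
r = (35/100)·(7 + 1) = 2.8.
Rank 2 is 8 and rank 3 is 18.
Interpolate: 8 + 0.8·(18 − 8) = 8 + 0.8·10 = 16.

16.00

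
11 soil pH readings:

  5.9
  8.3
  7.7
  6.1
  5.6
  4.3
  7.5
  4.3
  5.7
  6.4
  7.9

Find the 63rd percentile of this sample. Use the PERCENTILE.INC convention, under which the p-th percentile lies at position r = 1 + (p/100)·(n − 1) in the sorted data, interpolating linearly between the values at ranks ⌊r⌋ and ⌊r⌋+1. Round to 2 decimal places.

Sorted: 4.3, 4.3, 5.6, 5.7, 5.9, 6.1, 6.4, 7.5, 7.7, 7.9, 8.3.
n = 11.
r = 1 + (63/100)·(11 − 1) = 1 + 6.3 = 7.3.
Rank 7 is 6.4 and rank 8 is 7.5.
Interpolate: 6.4 + 0.3·(7.5 − 6.4) = 6.4 + 0.3·1.1 = 6.73.

6.73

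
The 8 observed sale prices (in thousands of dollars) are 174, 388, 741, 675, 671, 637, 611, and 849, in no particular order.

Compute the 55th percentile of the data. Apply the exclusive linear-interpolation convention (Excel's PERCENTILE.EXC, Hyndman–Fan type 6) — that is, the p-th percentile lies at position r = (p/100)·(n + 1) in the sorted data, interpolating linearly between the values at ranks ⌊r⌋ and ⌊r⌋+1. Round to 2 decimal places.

669.30

Sorted: 174, 388, 611, 637, 671, 675, 741, 849.
n = 8.
r = (55/100)·(8 + 1) = 4.95.
Rank 4 is 637 and rank 5 is 671.
Interpolate: 637 + 0.95·(671 − 637) = 637 + 0.95·34 = 669.3.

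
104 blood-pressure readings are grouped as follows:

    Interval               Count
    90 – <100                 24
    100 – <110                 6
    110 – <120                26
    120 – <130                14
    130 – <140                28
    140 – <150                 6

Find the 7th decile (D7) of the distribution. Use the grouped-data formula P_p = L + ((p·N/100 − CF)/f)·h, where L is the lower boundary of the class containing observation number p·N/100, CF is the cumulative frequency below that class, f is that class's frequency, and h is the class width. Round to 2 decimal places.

131.00

N = 104; target position k = 70/100 · 104 = 72.8.
Cumulative frequencies: 24, 30, 56, 70, 98, 104.
Observation 72.8 falls in the class 130 – <140.
L = 130, CF = 70, f = 28, h = 10.
P70 = 130 + ((72.8 − 70)/28)·10 = 130 + 1 = 131.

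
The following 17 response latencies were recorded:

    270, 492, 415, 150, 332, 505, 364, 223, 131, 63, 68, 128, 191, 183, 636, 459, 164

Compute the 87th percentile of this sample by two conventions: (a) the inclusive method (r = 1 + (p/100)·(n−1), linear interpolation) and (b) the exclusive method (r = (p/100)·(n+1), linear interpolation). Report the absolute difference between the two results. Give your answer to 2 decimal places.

11.22

Sorted: 63, 68, 128, 131, 150, 164, 183, 191, 223, 270, 332, 364, 415, 459, 492, 505, 636.
n = 17.
(a) r = 14.92; between ranks 14 (459) and 15 (492): 489.36.
(b) r = 15.66; between ranks 15 (492) and 16 (505): 500.58.
|489.36 − 500.58| = 11.22.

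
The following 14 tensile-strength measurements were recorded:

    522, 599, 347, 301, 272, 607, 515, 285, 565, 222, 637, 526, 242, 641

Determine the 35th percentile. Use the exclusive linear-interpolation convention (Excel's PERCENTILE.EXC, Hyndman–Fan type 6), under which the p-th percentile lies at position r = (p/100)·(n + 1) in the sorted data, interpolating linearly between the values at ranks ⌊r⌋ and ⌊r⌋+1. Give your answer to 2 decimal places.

Sorted: 222, 242, 272, 285, 301, 347, 515, 522, 526, 565, 599, 607, 637, 641.
n = 14.
r = (35/100)·(14 + 1) = 5.25.
Rank 5 is 301 and rank 6 is 347.
Interpolate: 301 + 0.25·(347 − 301) = 301 + 0.25·46 = 312.5.

312.50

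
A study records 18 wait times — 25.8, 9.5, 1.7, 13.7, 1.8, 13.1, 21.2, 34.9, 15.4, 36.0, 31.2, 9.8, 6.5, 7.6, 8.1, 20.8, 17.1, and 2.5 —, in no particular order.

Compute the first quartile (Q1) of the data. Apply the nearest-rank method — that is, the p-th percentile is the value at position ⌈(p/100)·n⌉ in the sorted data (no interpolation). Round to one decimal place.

Sorted: 1.7, 1.8, 2.5, 6.5, 7.6, 8.1, 9.5, 9.8, 13.1, 13.7, 15.4, 17.1, 20.8, 21.2, 25.8, 31.2, 34.9, 36.0.
n = 18.
Position = ⌈25/100 · 18⌉ = ⌈4.5⌉ = 5.
The value at rank 5 is 7.6.

7.6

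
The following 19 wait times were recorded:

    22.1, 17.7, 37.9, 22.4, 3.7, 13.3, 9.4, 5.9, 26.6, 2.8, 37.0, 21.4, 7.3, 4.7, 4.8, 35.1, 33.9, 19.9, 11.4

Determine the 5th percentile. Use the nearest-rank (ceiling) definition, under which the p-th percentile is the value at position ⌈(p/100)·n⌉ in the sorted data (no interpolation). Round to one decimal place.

Sorted: 2.8, 3.7, 4.7, 4.8, 5.9, 7.3, 9.4, 11.4, 13.3, 17.7, 19.9, 21.4, 22.1, 22.4, 26.6, 33.9, 35.1, 37.0, 37.9.
n = 19.
Position = ⌈5/100 · 19⌉ = ⌈0.95⌉ = 1.
The value at rank 1 is 2.8.

2.8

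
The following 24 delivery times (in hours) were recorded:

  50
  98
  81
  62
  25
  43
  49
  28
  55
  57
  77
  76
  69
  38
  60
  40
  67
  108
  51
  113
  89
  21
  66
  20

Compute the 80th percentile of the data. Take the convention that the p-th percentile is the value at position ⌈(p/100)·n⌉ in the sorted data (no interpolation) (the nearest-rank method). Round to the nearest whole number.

81

Sorted: 20, 21, 25, 28, 38, 40, 43, 49, 50, 51, 55, 57, 60, 62, 66, 67, 69, 76, 77, 81, 89, 98, 108, 113.
n = 24.
Position = ⌈80/100 · 24⌉ = ⌈19.2⌉ = 20.
The value at rank 20 is 81.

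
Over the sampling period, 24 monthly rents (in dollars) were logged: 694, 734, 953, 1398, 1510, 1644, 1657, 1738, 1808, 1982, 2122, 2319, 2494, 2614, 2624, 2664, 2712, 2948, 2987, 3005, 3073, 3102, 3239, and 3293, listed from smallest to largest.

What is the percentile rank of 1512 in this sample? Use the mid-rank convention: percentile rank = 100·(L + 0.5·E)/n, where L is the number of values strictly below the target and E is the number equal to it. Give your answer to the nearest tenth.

20.8

Count below 1512: L = 5; count equal: E = 0; n = 24.
Percentile rank = 100·(5 + 0.5·0)/24 = 100·5/24 = 20.83.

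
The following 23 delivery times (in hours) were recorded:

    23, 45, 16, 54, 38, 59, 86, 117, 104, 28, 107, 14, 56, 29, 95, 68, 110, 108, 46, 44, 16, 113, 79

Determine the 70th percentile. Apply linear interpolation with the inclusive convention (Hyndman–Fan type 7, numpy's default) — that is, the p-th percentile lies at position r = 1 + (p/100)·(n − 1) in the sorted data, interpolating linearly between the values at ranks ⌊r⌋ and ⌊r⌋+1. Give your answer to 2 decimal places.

Sorted: 14, 16, 16, 23, 28, 29, 38, 44, 45, 46, 54, 56, 59, 68, 79, 86, 95, 104, 107, 108, 110, 113, 117.
n = 23.
r = 1 + (70/100)·(23 − 1) = 1 + 15.4 = 16.4.
Rank 16 is 86 and rank 17 is 95.
Interpolate: 86 + 0.4·(95 − 86) = 86 + 0.4·9 = 89.6.

89.60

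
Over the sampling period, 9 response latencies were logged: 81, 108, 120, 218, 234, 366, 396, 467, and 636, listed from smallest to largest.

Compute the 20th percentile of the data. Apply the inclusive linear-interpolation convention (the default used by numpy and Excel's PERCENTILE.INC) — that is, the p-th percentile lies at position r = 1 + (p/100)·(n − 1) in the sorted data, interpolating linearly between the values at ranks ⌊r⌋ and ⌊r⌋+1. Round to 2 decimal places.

115.20

n = 9.
r = 1 + (20/100)·(9 − 1) = 1 + 1.6 = 2.6.
Rank 2 is 108 and rank 3 is 120.
Interpolate: 108 + 0.6·(120 − 108) = 108 + 0.6·12 = 115.2.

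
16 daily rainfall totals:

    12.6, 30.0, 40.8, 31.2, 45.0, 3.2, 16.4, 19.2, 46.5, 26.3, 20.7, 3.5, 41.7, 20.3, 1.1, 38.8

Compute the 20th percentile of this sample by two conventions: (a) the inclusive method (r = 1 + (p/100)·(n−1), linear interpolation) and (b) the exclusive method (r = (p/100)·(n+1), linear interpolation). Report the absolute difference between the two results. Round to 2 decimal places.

Sorted: 1.1, 3.2, 3.5, 12.6, 16.4, 19.2, 20.3, 20.7, 26.3, 30.0, 31.2, 38.8, 40.8, 41.7, 45.0, 46.5.
n = 16.
(a) r = 4 → value at rank 4 = 12.6.
(b) r = 3.4; between ranks 3 (3.5) and 4 (12.6): 7.14.
|12.6 − 7.14| = 5.46.

5.46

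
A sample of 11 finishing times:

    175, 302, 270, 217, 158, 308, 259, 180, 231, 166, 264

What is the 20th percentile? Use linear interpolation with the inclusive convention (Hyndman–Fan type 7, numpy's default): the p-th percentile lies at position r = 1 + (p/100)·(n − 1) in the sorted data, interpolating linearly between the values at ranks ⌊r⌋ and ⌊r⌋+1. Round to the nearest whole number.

175

Sorted: 158, 166, 175, 180, 217, 231, 259, 264, 270, 302, 308.
n = 11.
r = 1 + (20/100)·(11 − 1) = 1 + 2 = 3.
r is an integer, so P20 is the value at rank 3: 175.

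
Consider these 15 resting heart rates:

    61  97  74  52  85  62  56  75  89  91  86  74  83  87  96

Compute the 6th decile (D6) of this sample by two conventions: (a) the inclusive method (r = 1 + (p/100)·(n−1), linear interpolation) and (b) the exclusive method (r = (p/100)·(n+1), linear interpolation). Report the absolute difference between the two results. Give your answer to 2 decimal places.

Sorted: 52, 56, 61, 62, 74, 74, 75, 83, 85, 86, 87, 89, 91, 96, 97.
n = 15.
(a) r = 9.4; between ranks 9 (85) and 10 (86): 85.4.
(b) r = 9.6; between ranks 9 (85) and 10 (86): 85.6.
|85.4 − 85.6| = 0.2.

0.20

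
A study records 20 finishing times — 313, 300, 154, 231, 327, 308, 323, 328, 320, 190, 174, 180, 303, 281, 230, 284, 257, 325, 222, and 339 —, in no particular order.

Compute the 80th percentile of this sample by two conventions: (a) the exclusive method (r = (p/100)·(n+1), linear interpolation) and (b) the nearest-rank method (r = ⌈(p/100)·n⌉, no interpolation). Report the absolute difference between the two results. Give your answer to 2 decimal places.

Sorted: 154, 174, 180, 190, 222, 230, 231, 257, 281, 284, 300, 303, 308, 313, 320, 323, 325, 327, 328, 339.
n = 20.
(a) r = 16.8; between ranks 16 (323) and 17 (325): 324.6.
(b) the nearest-rank method: rank 16 → 323.
|324.6 − 323| = 1.6.

1.60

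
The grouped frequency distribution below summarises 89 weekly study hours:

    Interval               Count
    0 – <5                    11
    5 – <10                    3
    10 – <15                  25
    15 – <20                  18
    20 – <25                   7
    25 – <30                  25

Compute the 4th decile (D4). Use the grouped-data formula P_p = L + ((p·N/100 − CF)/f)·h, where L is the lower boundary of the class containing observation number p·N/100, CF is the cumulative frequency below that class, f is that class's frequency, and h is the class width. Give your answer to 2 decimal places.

N = 89; target position k = 40/100 · 89 = 35.6.
Cumulative frequencies: 11, 14, 39, 57, 64, 89.
Observation 35.6 falls in the class 10 – <15.
L = 10, CF = 14, f = 25, h = 5.
P40 = 10 + ((35.6 − 14)/25)·5 = 10 + 4.32 = 14.32.

14.32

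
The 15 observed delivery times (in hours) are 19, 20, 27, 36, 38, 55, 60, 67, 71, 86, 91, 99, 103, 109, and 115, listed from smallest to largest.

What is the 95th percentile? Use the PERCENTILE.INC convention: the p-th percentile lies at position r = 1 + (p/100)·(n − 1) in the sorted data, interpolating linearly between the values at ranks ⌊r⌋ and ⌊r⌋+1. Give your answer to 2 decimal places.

n = 15.
r = 1 + (95/100)·(15 − 1) = 1 + 13.3 = 14.3.
Rank 14 is 109 and rank 15 is 115.
Interpolate: 109 + 0.3·(115 − 109) = 109 + 0.3·6 = 110.8.

110.80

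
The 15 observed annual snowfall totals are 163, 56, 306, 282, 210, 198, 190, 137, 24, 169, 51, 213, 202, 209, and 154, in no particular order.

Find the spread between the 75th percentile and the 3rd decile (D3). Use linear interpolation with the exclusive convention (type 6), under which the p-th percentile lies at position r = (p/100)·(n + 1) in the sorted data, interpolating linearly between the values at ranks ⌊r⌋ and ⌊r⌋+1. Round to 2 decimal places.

59.40

Sorted: 24, 51, 56, 137, 154, 163, 169, 190, 198, 202, 209, 210, 213, 282, 306.
n = 15.
P30: r = 4.8; ranks 4–5 are 137, 154; interpolating gives 150.6.
P75: r = 12 (integer) → 210.
Difference: 210 − 150.6 = 59.4.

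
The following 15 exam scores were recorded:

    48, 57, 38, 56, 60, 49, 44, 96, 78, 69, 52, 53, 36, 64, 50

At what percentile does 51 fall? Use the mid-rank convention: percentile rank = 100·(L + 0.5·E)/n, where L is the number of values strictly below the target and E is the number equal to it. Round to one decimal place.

40.0

Sorted: 36, 38, 44, 48, 49, 50, 52, 53, 56, 57, 60, 64, 69, 78, 96.
Count below 51: L = 6; count equal: E = 0; n = 15.
Percentile rank = 100·(6 + 0.5·0)/15 = 100·6/15 = 40.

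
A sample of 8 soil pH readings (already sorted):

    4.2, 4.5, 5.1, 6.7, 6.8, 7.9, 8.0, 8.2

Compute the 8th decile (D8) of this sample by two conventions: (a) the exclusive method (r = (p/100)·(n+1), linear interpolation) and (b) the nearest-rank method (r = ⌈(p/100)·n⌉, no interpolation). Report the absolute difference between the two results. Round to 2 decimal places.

0.04

n = 8.
(a) r = 7.2; between ranks 7 (8.0) and 8 (8.2): 8.04.
(b) the nearest-rank method: rank 7 → 8.
|8.04 − 8| = 0.04.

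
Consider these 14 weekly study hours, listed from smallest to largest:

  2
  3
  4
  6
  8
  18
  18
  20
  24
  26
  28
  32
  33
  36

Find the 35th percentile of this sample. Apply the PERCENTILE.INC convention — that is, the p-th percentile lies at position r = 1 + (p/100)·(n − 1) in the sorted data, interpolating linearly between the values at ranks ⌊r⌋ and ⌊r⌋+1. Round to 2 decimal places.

n = 14.
r = 1 + (35/100)·(14 − 1) = 1 + 4.55 = 5.55.
Rank 5 is 8 and rank 6 is 18.
Interpolate: 8 + 0.55·(18 − 8) = 8 + 0.55·10 = 13.5.

13.50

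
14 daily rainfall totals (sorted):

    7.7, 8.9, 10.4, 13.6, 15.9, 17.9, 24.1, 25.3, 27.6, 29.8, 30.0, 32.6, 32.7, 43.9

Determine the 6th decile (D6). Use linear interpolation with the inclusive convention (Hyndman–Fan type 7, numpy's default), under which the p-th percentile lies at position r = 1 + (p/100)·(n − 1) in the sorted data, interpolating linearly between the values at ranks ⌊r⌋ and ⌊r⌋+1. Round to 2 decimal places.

27.14

n = 14.
r = 1 + (60/100)·(14 − 1) = 1 + 7.8 = 8.8.
Rank 8 is 25.3 and rank 9 is 27.6.
Interpolate: 25.3 + 0.8·(27.6 − 25.3) = 25.3 + 0.8·2.3 = 27.14.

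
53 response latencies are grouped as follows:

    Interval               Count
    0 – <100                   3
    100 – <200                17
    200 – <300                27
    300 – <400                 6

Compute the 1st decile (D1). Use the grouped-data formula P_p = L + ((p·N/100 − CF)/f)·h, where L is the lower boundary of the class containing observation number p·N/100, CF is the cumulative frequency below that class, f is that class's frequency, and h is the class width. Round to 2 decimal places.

113.53

N = 53; target position k = 10/100 · 53 = 5.3.
Cumulative frequencies: 3, 20, 47, 53.
Observation 5.3 falls in the class 100 – <200.
L = 100, CF = 3, f = 17, h = 100.
P10 = 100 + ((5.3 − 3)/17)·100 = 100 + 13.5294 = 113.529.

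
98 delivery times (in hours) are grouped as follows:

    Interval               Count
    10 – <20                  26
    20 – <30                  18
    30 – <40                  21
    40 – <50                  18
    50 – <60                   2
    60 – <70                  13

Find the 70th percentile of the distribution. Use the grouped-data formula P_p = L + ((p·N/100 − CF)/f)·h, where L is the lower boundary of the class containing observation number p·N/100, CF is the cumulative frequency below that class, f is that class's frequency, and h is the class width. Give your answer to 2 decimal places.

N = 98; target position k = 70/100 · 98 = 68.6.
Cumulative frequencies: 26, 44, 65, 83, 85, 98.
Observation 68.6 falls in the class 40 – <50.
L = 40, CF = 65, f = 18, h = 10.
P70 = 40 + ((68.6 − 65)/18)·10 = 40 + 2 = 42.

42.00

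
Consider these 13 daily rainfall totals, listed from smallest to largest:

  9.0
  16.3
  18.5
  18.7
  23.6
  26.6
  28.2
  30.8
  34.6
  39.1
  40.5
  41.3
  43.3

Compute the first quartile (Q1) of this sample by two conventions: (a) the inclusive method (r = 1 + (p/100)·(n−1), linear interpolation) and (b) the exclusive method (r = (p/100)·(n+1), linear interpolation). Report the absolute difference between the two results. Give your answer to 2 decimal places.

n = 13.
(a) r = 4 → value at rank 4 = 18.7.
(b) r = 3.5; between ranks 3 (18.5) and 4 (18.7): 18.6.
|18.7 − 18.6| = 0.1.

0.10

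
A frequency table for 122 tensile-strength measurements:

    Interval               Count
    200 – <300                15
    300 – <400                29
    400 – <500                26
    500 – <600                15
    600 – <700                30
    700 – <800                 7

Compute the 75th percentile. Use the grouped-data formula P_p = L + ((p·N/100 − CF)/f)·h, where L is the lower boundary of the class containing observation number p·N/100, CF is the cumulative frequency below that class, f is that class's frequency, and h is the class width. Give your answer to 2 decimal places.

N = 122; target position k = 75/100 · 122 = 91.5.
Cumulative frequencies: 15, 44, 70, 85, 115, 122.
Observation 91.5 falls in the class 600 – <700.
L = 600, CF = 85, f = 30, h = 100.
P75 = 600 + ((91.5 − 85)/30)·100 = 600 + 21.6667 = 621.667.

621.67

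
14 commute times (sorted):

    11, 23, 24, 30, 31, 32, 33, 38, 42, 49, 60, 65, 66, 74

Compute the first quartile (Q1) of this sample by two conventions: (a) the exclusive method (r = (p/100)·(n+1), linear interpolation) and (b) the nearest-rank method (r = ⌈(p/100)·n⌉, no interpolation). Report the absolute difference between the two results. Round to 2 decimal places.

n = 14.
(a) r = 3.75; between ranks 3 (24) and 4 (30): 28.5.
(b) the nearest-rank method: rank 4 → 30.
|28.5 − 30| = 1.5.

1.50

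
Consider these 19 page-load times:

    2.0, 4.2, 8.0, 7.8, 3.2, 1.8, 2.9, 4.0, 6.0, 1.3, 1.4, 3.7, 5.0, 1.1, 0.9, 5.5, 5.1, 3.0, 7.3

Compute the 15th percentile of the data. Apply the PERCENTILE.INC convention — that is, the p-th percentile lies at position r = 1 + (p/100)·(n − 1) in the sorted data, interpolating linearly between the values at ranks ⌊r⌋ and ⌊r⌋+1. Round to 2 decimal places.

1.37

Sorted: 0.9, 1.1, 1.3, 1.4, 1.8, 2.0, 2.9, 3.0, 3.2, 3.7, 4.0, 4.2, 5.0, 5.1, 5.5, 6.0, 7.3, 7.8, 8.0.
n = 19.
r = 1 + (15/100)·(19 − 1) = 1 + 2.7 = 3.7.
Rank 3 is 1.3 and rank 4 is 1.4.
Interpolate: 1.3 + 0.7·(1.4 − 1.3) = 1.3 + 0.7·0.1 = 1.37.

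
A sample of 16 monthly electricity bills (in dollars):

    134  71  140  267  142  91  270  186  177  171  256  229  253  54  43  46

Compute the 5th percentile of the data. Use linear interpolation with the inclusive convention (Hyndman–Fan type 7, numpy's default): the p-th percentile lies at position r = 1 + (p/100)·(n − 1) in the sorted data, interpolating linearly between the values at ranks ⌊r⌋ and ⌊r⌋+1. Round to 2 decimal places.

Sorted: 43, 46, 54, 71, 91, 134, 140, 142, 171, 177, 186, 229, 253, 256, 267, 270.
n = 16.
r = 1 + (5/100)·(16 − 1) = 1 + 0.75 = 1.75.
Rank 1 is 43 and rank 2 is 46.
Interpolate: 43 + 0.75·(46 − 43) = 43 + 0.75·3 = 45.25.

45.25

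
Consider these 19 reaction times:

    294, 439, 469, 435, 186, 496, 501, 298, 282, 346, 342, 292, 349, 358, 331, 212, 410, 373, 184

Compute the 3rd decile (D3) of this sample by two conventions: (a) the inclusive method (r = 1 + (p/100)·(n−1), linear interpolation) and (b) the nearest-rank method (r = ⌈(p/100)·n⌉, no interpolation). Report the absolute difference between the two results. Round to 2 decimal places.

1.60

Sorted: 184, 186, 212, 282, 292, 294, 298, 331, 342, 346, 349, 358, 373, 410, 435, 439, 469, 496, 501.
n = 19.
(a) r = 6.4; between ranks 6 (294) and 7 (298): 295.6.
(b) the nearest-rank method: rank 6 → 294.
|295.6 − 294| = 1.6.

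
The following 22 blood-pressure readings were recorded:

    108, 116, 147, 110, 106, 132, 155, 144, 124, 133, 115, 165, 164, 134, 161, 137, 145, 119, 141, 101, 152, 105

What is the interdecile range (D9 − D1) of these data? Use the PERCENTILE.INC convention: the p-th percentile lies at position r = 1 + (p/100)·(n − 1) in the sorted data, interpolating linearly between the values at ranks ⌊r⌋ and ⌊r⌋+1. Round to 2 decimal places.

54.20

Sorted: 101, 105, 106, 108, 110, 115, 116, 119, 124, 132, 133, 134, 137, 141, 144, 145, 147, 152, 155, 161, 164, 165.
n = 22.
P10: r = 3.1; ranks 3–4 are 106, 108; interpolating gives 106.2.
P90: r = 19.9; ranks 19–20 are 155, 161; interpolating gives 160.4.
Difference: 160.4 − 106.2 = 54.2.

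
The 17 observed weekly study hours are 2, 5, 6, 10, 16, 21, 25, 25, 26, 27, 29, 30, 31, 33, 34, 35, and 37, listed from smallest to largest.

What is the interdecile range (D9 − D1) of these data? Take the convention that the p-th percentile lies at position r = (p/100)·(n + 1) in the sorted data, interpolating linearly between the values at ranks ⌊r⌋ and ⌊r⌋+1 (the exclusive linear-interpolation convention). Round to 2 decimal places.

31.00

n = 17.
P10: r = 1.8; ranks 1–2 are 2, 5; interpolating gives 4.4.
P90: r = 16.2; ranks 16–17 are 35, 37; interpolating gives 35.4.
Difference: 35.4 − 4.4 = 31.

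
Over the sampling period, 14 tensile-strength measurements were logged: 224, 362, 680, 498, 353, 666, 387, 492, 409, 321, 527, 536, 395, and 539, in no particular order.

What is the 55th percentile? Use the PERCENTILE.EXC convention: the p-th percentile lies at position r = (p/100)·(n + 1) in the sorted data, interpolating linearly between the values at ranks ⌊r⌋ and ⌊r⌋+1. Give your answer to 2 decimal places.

Sorted: 224, 321, 353, 362, 387, 395, 409, 492, 498, 527, 536, 539, 666, 680.
n = 14.
r = (55/100)·(14 + 1) = 8.25.
Rank 8 is 492 and rank 9 is 498.
Interpolate: 492 + 0.25·(498 − 492) = 492 + 0.25·6 = 493.5.

493.50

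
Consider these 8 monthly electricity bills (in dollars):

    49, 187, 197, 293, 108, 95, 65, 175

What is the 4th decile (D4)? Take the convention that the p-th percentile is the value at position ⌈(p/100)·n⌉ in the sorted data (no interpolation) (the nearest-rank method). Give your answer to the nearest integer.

108

Sorted: 49, 65, 95, 108, 175, 187, 197, 293.
n = 8.
Position = ⌈40/100 · 8⌉ = ⌈3.2⌉ = 4.
The value at rank 4 is 108.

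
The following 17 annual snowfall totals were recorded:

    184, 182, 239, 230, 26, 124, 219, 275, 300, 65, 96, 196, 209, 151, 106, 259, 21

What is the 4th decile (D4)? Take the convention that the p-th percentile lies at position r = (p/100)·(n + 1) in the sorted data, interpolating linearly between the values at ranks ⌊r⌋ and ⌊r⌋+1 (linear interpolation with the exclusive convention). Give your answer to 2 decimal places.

157.20

Sorted: 21, 26, 65, 96, 106, 124, 151, 182, 184, 196, 209, 219, 230, 239, 259, 275, 300.
n = 17.
r = (40/100)·(17 + 1) = 7.2.
Rank 7 is 151 and rank 8 is 182.
Interpolate: 151 + 0.2·(182 − 151) = 151 + 0.2·31 = 157.2.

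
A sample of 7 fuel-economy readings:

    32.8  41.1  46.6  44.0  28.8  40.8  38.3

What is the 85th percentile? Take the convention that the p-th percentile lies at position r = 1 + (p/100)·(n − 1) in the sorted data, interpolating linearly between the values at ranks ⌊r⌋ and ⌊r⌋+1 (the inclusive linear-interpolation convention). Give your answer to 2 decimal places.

44.26

Sorted: 28.8, 32.8, 38.3, 40.8, 41.1, 44.0, 46.6.
n = 7.
r = 1 + (85/100)·(7 − 1) = 1 + 5.1 = 6.1.
Rank 6 is 44.0 and rank 7 is 46.6.
Interpolate: 44.0 + 0.1·(46.6 − 44.0) = 44.0 + 0.1·2.6 = 44.26.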